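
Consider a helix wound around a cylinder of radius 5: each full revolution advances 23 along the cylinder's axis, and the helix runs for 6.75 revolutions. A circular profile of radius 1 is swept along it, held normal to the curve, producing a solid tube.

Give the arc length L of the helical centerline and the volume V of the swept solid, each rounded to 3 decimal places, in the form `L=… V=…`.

2πR = 2π·5 = 31.415927
per-turn = √(31.415927² + 23²) = √(986.9604 + 529) = √1515.9604 = 38.935337
L = 6.75 × 38.935337 = 262.813522
V = π·1² × L = 3.141593 × 262.813522 = 825.653031

L=262.814 V=825.653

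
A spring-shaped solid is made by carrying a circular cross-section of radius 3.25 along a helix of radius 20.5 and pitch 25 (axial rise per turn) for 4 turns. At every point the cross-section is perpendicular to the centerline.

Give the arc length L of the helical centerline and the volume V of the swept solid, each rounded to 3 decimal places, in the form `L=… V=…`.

L=524.836 V=17415.673

2πR = 2π·20.5 = 128.805299
per-turn = √(128.805299² + 25²) = √(16590.8050 + 625) = √17215.8050 = 131.209013
L = 4 × 131.209013 = 524.836051
V = π·3.25² × L = 33.183072 × 524.836051 = 17415.672666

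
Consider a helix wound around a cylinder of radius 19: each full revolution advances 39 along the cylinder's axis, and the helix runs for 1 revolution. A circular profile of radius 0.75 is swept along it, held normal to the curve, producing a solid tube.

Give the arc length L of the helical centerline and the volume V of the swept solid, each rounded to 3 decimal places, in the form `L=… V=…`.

2πR = 2π·19 = 119.380521
per-turn = √(119.380521² + 39²) = √(14251.7088 + 1521) = √15772.7088 = 125.589445
L = 1 × 125.589445 = 125.589445
V = π·0.75² × L = 1.767146 × 125.589445 = 221.934869

L=125.589 V=221.935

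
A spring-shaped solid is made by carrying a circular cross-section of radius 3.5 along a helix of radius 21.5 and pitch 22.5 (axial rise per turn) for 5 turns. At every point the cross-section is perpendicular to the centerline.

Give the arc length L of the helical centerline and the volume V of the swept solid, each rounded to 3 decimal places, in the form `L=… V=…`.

2πR = 2π·21.5 = 135.088484
per-turn = √(135.088484² + 22.5²) = √(18248.8985 + 506.25) = √18755.1485 = 136.949438
L = 5 × 136.949438 = 684.747189
V = π·3.5² × L = 38.484510 × 684.747189 = 26352.160064

L=684.747 V=26352.160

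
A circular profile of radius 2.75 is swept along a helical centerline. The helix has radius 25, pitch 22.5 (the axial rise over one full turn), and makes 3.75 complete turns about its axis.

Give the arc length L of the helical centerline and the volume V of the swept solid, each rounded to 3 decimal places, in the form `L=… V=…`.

2πR = 2π·25 = 157.079633
per-turn = √(157.079633² + 22.5²) = √(24674.0110 + 506.25) = √25180.2610 = 158.682894
L = 3.75 × 158.682894 = 595.060854
V = π·2.75² × L = 23.758294 × 595.060854 = 14137.630988

L=595.061 V=14137.631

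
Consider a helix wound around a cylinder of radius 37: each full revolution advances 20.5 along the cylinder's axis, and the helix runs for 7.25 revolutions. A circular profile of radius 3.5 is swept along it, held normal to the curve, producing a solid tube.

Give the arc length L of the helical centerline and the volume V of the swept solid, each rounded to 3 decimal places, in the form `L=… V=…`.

L=1692.005 V=65115.971

2πR = 2π·37 = 232.477856
per-turn = √(232.477856² + 20.5²) = √(54045.9537 + 420.25) = √54466.2037 = 233.379956
L = 7.25 × 233.379956 = 1692.004678
V = π·3.5² × L = 38.484510 × 1692.004678 = 65115.970980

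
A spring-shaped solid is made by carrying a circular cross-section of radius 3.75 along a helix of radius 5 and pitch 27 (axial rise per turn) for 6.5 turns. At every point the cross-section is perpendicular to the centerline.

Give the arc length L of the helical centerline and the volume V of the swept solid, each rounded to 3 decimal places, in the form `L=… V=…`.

2πR = 2π·5 = 31.415927
per-turn = √(31.415927² + 27²) = √(986.9604 + 729) = √1715.9604 = 41.424153
L = 6.5 × 41.424153 = 269.256994
V = π·3.75² × L = 44.178647 × 269.256994 = 11895.409589

L=269.257 V=11895.410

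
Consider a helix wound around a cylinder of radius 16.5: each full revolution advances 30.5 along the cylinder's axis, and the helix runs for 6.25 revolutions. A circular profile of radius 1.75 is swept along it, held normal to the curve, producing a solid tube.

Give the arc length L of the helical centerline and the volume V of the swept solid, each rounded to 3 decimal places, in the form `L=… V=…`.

2πR = 2π·16.5 = 103.672558
per-turn = √(103.672558² + 30.5²) = √(10747.9992 + 930.25) = √11678.2492 = 108.065948
L = 6.25 × 108.065948 = 675.412177
V = π·1.75² × L = 9.621128 × 675.412177 = 6498.226673

L=675.412 V=6498.227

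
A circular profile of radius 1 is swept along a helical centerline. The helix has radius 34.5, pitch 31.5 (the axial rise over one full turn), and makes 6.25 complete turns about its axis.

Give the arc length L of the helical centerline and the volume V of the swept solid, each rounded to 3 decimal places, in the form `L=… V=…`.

2πR = 2π·34.5 = 216.769893
per-turn = √(216.769893² + 31.5²) = √(46989.1866 + 992.25) = √47981.4366 = 219.046654
L = 6.25 × 219.046654 = 1369.041586
V = π·1² × L = 3.141593 × 1369.041586 = 4300.970990

L=1369.042 V=4300.971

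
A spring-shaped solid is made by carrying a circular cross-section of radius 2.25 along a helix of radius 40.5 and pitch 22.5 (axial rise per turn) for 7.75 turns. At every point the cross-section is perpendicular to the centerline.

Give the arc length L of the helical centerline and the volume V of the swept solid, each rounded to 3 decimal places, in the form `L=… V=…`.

L=1979.829 V=31487.817

2πR = 2π·40.5 = 254.469005
per-turn = √(254.469005² + 22.5²) = √(64754.4745 + 506.25) = √65260.7245 = 255.461787
L = 7.75 × 255.461787 = 1979.828847
V = π·2.25² × L = 15.904313 × 1979.828847 = 31487.817292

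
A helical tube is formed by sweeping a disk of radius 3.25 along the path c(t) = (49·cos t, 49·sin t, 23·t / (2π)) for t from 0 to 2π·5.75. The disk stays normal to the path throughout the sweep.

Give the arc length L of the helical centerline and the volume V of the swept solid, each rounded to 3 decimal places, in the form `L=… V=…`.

2πR = 2π·49 = 307.876080
per-turn = √(307.876080² + 23²) = √(94787.6807 + 529) = √95316.6807 = 308.733997
L = 5.75 × 308.733997 = 1775.220481
V = π·3.25² × L = 33.183072 × 1775.220481 = 58907.269739

L=1775.220 V=58907.270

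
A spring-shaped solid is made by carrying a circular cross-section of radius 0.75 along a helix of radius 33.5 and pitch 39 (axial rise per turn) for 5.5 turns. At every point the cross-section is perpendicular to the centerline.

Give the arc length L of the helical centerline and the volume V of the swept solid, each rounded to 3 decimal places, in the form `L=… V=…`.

L=1177.381 V=2080.604

2πR = 2π·33.5 = 210.486708
per-turn = √(210.486708² + 39²) = √(44304.6542 + 1521) = √45825.6542 = 214.069274
L = 5.5 × 214.069274 = 1177.381008
V = π·0.75² × L = 1.767146 × 1177.381008 = 2080.603983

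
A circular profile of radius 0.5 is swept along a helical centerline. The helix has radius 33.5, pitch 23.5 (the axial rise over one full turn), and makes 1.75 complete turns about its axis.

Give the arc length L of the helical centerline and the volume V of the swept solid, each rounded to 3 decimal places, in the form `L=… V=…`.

L=370.640 V=291.100

2πR = 2π·33.5 = 210.486708
per-turn = √(210.486708² + 23.5²) = √(44304.6542 + 552.25) = √44856.9042 = 211.794486
L = 1.75 × 211.794486 = 370.640350
V = π·0.5² × L = 0.785398 × 370.640350 = 291.100250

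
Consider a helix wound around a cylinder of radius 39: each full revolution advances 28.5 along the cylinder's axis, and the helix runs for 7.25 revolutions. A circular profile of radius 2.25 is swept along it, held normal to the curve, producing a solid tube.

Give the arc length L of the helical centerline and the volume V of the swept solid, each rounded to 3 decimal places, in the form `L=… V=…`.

2πR = 2π·39 = 245.044227
per-turn = √(245.044227² + 28.5²) = √(60046.6732 + 812.25) = √60858.9232 = 246.696014
L = 7.25 × 246.696014 = 1788.546099
V = π·2.25² × L = 15.904313 × 1788.546099 = 28445.596637

L=1788.546 V=28445.597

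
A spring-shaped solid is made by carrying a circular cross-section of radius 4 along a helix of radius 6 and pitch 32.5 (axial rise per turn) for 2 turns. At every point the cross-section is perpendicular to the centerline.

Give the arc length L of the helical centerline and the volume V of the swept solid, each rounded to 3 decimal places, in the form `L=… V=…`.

L=99.548 V=5003.850

2πR = 2π·6 = 37.699112
per-turn = √(37.699112² + 32.5²) = √(1421.2230 + 1056.25) = √2477.4730 = 49.774221
L = 2 × 49.774221 = 99.548441
V = π·4² × L = 50.265482 × 99.548441 = 5003.850422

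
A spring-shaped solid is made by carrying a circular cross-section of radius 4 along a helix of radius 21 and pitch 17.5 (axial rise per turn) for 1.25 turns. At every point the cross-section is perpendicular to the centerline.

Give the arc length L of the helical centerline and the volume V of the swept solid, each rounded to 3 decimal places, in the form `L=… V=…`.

2πR = 2π·21 = 131.946891
per-turn = √(131.946891² + 17.5²) = √(17409.9822 + 306.25) = √17716.2322 = 133.102337
L = 1.25 × 133.102337 = 166.377921
V = π·4² × L = 50.265482 × 166.377921 = 8363.066493

L=166.378 V=8363.066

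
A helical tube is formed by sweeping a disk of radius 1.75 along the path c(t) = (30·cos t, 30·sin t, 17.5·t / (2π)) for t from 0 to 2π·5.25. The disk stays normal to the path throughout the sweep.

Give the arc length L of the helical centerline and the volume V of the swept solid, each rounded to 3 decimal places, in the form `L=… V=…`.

2πR = 2π·30 = 188.495559
per-turn = √(188.495559² + 17.5²) = √(35530.5758 + 306.25) = √35836.8258 = 189.306170
L = 5.25 × 189.306170 = 993.857390
V = π·1.75² × L = 9.621128 × 993.857390 = 9562.028671

L=993.857 V=9562.029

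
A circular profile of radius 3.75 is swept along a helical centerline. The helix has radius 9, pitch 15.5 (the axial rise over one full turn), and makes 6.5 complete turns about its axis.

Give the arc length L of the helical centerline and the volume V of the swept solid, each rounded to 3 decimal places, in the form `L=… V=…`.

2πR = 2π·9 = 56.548668
per-turn = √(56.548668² + 15.5²) = √(3197.7518 + 240.25) = √3438.0018 = 58.634476
L = 6.5 × 58.634476 = 381.124097
V = π·3.75² × L = 44.178647 × 381.124097 = 16837.546817

L=381.124 V=16837.547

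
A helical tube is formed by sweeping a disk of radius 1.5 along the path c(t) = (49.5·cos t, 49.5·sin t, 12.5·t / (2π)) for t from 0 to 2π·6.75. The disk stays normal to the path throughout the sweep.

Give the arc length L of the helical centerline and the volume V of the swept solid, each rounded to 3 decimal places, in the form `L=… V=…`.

2πR = 2π·49.5 = 311.017673
per-turn = √(311.017673² + 12.5²) = √(96731.9927 + 156.25) = √96888.2427 = 311.268763
L = 6.75 × 311.268763 = 2101.064149
V = π·1.5² × L = 7.068583 × 2101.064149 = 14851.547317

L=2101.064 V=14851.547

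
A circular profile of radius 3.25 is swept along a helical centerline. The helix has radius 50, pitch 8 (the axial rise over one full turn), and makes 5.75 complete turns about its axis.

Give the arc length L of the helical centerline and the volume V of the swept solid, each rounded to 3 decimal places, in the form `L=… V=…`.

L=1807.001 V=59961.857

2πR = 2π·50 = 314.159265
per-turn = √(314.159265² + 8²) = √(98696.0440 + 64) = √98760.0440 = 314.261108
L = 5.75 × 314.261108 = 1807.001371
V = π·3.25² × L = 33.183072 × 1807.001371 = 59961.857330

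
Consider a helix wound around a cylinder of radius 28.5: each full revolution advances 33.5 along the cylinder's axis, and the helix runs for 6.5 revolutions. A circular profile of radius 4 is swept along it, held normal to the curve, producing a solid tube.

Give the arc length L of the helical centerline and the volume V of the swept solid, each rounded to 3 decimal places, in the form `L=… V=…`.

L=1184.153 V=59522.018

2πR = 2π·28.5 = 179.070781
per-turn = √(179.070781² + 33.5²) = √(32066.3447 + 1122.25) = √33188.5947 = 182.177372
L = 6.5 × 182.177372 = 1184.152915
V = π·4² × L = 50.265482 × 1184.152915 = 59522.017574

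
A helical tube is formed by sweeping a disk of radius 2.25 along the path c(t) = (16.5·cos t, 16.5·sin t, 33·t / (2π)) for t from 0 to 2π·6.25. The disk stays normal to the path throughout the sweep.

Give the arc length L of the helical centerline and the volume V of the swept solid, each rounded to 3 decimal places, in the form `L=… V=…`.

2πR = 2π·16.5 = 103.672558
per-turn = √(103.672558² + 33²) = √(10747.9992 + 1089) = √11836.9992 = 108.797974
L = 6.25 × 108.797974 = 679.987339
V = π·2.25² × L = 15.904313 × 679.987339 = 10814.731343

L=679.987 V=10814.731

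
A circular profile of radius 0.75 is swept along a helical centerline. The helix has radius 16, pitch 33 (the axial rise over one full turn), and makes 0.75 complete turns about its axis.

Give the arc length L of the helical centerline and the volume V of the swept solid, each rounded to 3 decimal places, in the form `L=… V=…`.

L=79.357 V=140.235

2πR = 2π·16 = 100.530965
per-turn = √(100.530965² + 33²) = √(10106.4749 + 1089) = √11195.4749 = 105.808671
L = 0.75 × 105.808671 = 79.356503
V = π·0.75² × L = 1.767146 × 79.356503 = 140.234517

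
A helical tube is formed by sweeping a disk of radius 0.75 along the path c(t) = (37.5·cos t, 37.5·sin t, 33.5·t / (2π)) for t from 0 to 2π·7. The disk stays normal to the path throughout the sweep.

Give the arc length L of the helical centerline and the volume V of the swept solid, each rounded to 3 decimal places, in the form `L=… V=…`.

2πR = 2π·37.5 = 235.619449
per-turn = √(235.619449² + 33.5²) = √(55516.5248 + 1122.25) = √56638.7748 = 237.989022
L = 7 × 237.989022 = 1665.923156
V = π·0.75² × L = 1.767146 × 1665.923156 = 2943.929222

L=1665.923 V=2943.929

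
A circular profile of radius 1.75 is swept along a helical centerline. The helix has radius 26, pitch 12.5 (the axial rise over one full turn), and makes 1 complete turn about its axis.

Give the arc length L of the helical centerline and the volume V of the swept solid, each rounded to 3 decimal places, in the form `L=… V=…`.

L=163.840 V=1576.329

2πR = 2π·26 = 163.362818
per-turn = √(163.362818² + 12.5²) = √(26687.4103 + 156.25) = √26843.6603 = 163.840350
L = 1 × 163.840350 = 163.840350
V = π·1.75² × L = 9.621128 × 163.840350 = 1576.328898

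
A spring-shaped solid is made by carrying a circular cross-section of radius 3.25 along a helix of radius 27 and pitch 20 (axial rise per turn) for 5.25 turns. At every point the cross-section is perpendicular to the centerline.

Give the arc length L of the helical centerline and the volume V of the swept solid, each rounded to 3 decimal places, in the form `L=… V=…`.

L=896.810 V=29758.895

2πR = 2π·27 = 169.646003
per-turn = √(169.646003² + 20²) = √(28779.7664 + 400) = √29179.7664 = 170.820861
L = 5.25 × 170.820861 = 896.809518
V = π·3.25² × L = 33.183072 × 896.809518 = 29758.895182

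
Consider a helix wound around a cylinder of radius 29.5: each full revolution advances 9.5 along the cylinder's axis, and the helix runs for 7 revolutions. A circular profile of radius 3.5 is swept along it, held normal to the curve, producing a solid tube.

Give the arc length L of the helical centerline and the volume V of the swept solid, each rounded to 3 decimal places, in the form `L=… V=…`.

2πR = 2π·29.5 = 185.353967
per-turn = √(185.353967² + 9.5²) = √(34356.0929 + 90.25) = √34446.3429 = 185.597260
L = 7 × 185.597260 = 1299.180820
V = π·3.5² × L = 38.484510 × 1299.180820 = 49998.337268

L=1299.181 V=49998.337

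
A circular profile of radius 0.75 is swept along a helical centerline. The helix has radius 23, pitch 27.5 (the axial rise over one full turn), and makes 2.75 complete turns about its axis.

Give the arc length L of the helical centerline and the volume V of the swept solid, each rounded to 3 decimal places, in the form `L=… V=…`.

2πR = 2π·23 = 144.513262
per-turn = √(144.513262² + 27.5²) = √(20884.0829 + 756.25) = √21640.3329 = 147.106536
L = 2.75 × 147.106536 = 404.542974
V = π·0.75² × L = 1.767146 × 404.542974 = 714.886444

L=404.543 V=714.886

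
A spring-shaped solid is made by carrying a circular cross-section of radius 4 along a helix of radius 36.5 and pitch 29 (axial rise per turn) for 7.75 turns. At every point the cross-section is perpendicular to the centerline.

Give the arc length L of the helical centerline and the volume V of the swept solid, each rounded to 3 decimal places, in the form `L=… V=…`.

L=1791.510 V=90051.100

2πR = 2π·36.5 = 229.336264
per-turn = √(229.336264² + 29²) = √(52595.1219 + 841) = √53436.1219 = 231.162544
L = 7.75 × 231.162544 = 1791.509718
V = π·4² × L = 50.265482 × 1791.509718 = 90051.100290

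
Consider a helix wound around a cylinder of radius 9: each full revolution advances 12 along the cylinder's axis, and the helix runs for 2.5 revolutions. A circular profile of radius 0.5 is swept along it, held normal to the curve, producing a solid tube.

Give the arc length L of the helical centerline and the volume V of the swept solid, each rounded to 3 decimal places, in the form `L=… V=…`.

L=144.520 V=113.506

2πR = 2π·9 = 56.548668
per-turn = √(56.548668² + 12²) = √(3197.7518 + 144) = √3341.7518 = 57.807887
L = 2.5 × 57.807887 = 144.519718
V = π·0.5² × L = 0.785398 × 144.519718 = 113.505521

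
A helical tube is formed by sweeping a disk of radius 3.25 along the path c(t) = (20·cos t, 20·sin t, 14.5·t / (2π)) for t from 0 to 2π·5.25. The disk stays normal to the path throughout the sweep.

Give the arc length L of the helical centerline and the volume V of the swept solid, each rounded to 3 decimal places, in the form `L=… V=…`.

L=664.112 V=22037.272

2πR = 2π·20 = 125.663706
per-turn = √(125.663706² + 14.5²) = √(15791.3670 + 210.25) = √16001.6170 = 126.497498
L = 5.25 × 126.497498 = 664.111865
V = π·3.25² × L = 33.183072 × 664.111865 = 22037.272112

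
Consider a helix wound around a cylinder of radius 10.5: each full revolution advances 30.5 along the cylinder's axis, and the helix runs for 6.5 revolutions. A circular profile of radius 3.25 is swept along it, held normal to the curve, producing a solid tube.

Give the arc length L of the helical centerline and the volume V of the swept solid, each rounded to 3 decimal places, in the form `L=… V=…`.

L=472.436 V=15676.886

2πR = 2π·10.5 = 65.973446
per-turn = √(65.973446² + 30.5²) = √(4352.4955 + 930.25) = √5282.7455 = 72.682498
L = 6.5 × 72.682498 = 472.436238
V = π·3.25² × L = 33.183072 × 472.436238 = 15676.885896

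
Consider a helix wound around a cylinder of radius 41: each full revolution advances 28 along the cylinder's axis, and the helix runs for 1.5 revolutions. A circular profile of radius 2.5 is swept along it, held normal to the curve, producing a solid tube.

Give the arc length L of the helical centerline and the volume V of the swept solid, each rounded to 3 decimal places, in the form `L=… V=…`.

L=388.692 V=7631.944

2πR = 2π·41 = 257.610598
per-turn = √(257.610598² + 28²) = √(66363.2200 + 784) = √67147.2200 = 259.127806
L = 1.5 × 259.127806 = 388.691709
V = π·2.5² × L = 19.634954 × 388.691709 = 7631.943868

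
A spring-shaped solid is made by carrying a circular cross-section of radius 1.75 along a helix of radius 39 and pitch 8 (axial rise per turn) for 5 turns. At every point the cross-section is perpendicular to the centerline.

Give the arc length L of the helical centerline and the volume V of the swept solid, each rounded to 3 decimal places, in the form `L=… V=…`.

2πR = 2π·39 = 245.044227
per-turn = √(245.044227² + 8²) = √(60046.6732 + 64) = √60110.6732 = 245.174781
L = 5 × 245.174781 = 1225.873904
V = π·1.75² × L = 9.621128 × 1225.873904 = 11794.289135

L=1225.874 V=11794.289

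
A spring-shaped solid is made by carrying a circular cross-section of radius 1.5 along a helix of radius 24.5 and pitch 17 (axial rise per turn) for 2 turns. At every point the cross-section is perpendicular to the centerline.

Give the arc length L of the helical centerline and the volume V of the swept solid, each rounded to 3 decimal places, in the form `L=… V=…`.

2πR = 2π·24.5 = 153.938040
per-turn = √(153.938040² + 17²) = √(23696.9202 + 289) = √23985.9202 = 154.873885
L = 2 × 154.873885 = 309.747769
V = π·1.5² × L = 7.068583 × 309.747769 = 2189.477963

L=309.748 V=2189.478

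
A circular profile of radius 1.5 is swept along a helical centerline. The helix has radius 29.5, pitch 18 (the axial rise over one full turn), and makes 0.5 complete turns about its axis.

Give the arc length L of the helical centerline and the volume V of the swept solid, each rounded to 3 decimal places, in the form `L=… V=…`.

2πR = 2π·29.5 = 185.353967
per-turn = √(185.353967² + 18²) = √(34356.0929 + 324) = √34680.0929 = 186.225919
L = 0.5 × 186.225919 = 93.112960
V = π·1.5² × L = 7.068583 × 93.112960 = 658.176727

L=93.113 V=658.177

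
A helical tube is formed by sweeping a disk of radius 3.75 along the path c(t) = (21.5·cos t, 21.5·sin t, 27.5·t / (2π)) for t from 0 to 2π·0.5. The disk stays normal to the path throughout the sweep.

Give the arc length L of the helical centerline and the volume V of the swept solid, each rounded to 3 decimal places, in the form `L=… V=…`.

2πR = 2π·21.5 = 135.088484
per-turn = √(135.088484² + 27.5²) = √(18248.8985 + 756.25) = √19005.1485 = 137.859162
L = 0.5 × 137.859162 = 68.929581
V = π·3.75² × L = 44.178647 × 68.929581 = 3045.215605

L=68.930 V=3045.216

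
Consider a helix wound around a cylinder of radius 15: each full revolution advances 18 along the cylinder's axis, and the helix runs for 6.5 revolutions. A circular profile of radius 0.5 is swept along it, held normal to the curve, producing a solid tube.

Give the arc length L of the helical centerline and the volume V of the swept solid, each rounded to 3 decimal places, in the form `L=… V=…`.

L=623.683 V=489.840

2πR = 2π·15 = 94.247780
per-turn = √(94.247780² + 18²) = √(8882.6440 + 324) = √9206.6440 = 95.951258
L = 6.5 × 95.951258 = 623.683179
V = π·0.5² × L = 0.785398 × 623.683179 = 489.839623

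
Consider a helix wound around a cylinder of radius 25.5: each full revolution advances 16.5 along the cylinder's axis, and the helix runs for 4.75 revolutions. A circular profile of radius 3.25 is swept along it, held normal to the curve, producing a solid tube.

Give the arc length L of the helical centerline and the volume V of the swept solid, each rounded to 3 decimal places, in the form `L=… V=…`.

2πR = 2π·25.5 = 160.221225
per-turn = √(160.221225² + 16.5²) = √(25670.8410 + 272.25) = √25943.0910 = 161.068591
L = 4.75 × 161.068591 = 765.075808
V = π·3.25² × L = 33.183072 × 765.075808 = 25387.565926

L=765.076 V=25387.566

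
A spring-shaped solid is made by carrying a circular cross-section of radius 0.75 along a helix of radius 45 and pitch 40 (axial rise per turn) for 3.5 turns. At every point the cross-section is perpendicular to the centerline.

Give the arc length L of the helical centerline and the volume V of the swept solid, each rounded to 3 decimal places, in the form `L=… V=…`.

2πR = 2π·45 = 282.743339
per-turn = √(282.743339² + 40²) = √(79943.7956 + 1600) = √81543.7956 = 285.558743
L = 3.5 × 285.558743 = 999.455600
V = π·0.75² × L = 1.767146 × 999.455600 = 1766.183834

L=999.456 V=1766.184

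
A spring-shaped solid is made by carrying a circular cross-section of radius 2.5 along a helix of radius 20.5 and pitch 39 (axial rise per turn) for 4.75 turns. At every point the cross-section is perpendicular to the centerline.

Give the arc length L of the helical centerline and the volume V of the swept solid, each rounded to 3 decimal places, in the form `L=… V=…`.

2πR = 2π·20.5 = 128.805299
per-turn = √(128.805299² + 39²) = √(16590.8050 + 1521) = √18111.8050 = 134.580106
L = 4.75 × 134.580106 = 639.255505
V = π·2.5² × L = 19.634954 × 639.255505 = 12551.752483

L=639.256 V=12551.752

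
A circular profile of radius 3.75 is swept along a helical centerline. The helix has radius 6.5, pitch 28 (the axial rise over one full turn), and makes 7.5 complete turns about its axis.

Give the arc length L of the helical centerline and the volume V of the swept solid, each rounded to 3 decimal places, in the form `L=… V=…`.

2πR = 2π·6.5 = 40.840704
per-turn = √(40.840704² + 28²) = √(1667.9631 + 784) = √2451.9631 = 49.517301
L = 7.5 × 49.517301 = 371.379761
V = π·3.75² × L = 44.178647 × 371.379761 = 16407.055247

L=371.380 V=16407.055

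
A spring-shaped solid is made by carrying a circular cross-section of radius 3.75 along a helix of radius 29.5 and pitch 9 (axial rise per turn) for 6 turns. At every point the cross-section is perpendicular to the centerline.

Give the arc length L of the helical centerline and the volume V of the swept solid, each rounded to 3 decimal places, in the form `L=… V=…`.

L=1113.434 V=49190.009

2πR = 2π·29.5 = 185.353967
per-turn = √(185.353967² + 9²) = √(34356.0929 + 81) = √34437.0929 = 185.572339
L = 6 × 185.572339 = 1113.434033
V = π·3.75² × L = 44.178647 × 1113.434033 = 49190.008744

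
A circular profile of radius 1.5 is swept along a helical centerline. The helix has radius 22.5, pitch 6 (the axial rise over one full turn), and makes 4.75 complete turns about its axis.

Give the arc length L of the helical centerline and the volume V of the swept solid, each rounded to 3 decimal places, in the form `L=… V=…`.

2πR = 2π·22.5 = 141.371669
per-turn = √(141.371669² + 6²) = √(19985.9489 + 36) = √20021.9489 = 141.498936
L = 4.75 × 141.498936 = 672.119946
V = π·1.5² × L = 7.068583 × 672.119946 = 4750.935943

L=672.120 V=4750.936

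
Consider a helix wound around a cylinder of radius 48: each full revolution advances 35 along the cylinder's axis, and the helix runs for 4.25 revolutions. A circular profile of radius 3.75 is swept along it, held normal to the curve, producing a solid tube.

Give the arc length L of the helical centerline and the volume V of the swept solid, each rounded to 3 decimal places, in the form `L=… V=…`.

2πR = 2π·48 = 301.592895
per-turn = √(301.592895² + 35²) = √(90958.2742 + 1225) = √92183.2742 = 303.616986
L = 4.25 × 303.616986 = 1290.372190
V = π·3.75² × L = 44.178647 × 1290.372190 = 57006.897096

L=1290.372 V=57006.897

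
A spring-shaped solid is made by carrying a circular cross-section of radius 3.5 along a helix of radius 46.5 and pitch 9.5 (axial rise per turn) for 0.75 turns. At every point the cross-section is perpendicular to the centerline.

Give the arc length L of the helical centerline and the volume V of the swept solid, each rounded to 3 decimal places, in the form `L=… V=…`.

2πR = 2π·46.5 = 292.168117
per-turn = √(292.168117² + 9.5²) = √(85362.2085 + 90.25) = √85452.4585 = 292.322525
L = 0.75 × 292.322525 = 219.241894
V = π·3.5² × L = 38.484510 × 219.241894 = 8437.416846

L=219.242 V=8437.417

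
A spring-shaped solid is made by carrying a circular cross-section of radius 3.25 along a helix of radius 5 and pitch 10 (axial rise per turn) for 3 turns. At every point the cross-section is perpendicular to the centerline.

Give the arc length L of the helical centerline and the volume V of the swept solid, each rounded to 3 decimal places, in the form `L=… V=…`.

L=98.907 V=3282.046

2πR = 2π·5 = 31.415927
per-turn = √(31.415927² + 10²) = √(986.9604 + 100) = √1086.9604 = 32.969083
L = 3 × 32.969083 = 98.907249
V = π·3.25² × L = 33.183072 × 98.907249 = 3282.046414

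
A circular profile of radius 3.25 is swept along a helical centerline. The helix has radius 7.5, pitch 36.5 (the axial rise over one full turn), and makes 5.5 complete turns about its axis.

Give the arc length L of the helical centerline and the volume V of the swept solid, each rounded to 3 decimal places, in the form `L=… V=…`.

L=327.835 V=10878.561

2πR = 2π·7.5 = 47.123890
per-turn = √(47.123890² + 36.5²) = √(2220.6610 + 1332.25) = √3552.9110 = 59.606300
L = 5.5 × 59.606300 = 327.834650
V = π·3.25² × L = 33.183072 × 327.834650 = 10878.560913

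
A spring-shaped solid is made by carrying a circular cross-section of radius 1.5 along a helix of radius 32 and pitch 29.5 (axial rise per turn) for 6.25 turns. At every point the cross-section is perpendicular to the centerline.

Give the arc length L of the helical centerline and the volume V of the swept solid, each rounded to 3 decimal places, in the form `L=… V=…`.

2πR = 2π·32 = 201.061930
per-turn = √(201.061930² + 29.5²) = √(40425.8996 + 870.25) = √41296.1496 = 203.214541
L = 6.25 × 203.214541 = 1270.090881
V = π·1.5² × L = 7.068583 × 1270.090881 = 8977.743404

L=1270.091 V=8977.743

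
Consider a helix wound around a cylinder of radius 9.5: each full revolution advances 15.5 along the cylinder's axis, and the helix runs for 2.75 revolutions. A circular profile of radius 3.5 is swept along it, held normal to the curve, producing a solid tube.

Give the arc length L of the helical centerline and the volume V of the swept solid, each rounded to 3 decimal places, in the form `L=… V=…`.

L=169.592 V=6526.674

2πR = 2π·9.5 = 59.690260
per-turn = √(59.690260² + 15.5²) = √(3562.9272 + 240.25) = √3803.1772 = 61.669905
L = 2.75 × 61.669905 = 169.592239
V = π·3.5² × L = 38.484510 × 169.592239 = 6526.674214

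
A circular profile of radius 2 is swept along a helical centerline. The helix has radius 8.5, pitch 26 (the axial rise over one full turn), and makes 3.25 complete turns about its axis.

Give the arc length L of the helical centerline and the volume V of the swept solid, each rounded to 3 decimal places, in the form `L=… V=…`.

2πR = 2π·8.5 = 53.407075
per-turn = √(53.407075² + 26²) = √(2852.3157 + 676) = √3528.3157 = 59.399627
L = 3.25 × 59.399627 = 193.048787
V = π·2² × L = 12.566371 × 193.048787 = 2425.922608

L=193.049 V=2425.923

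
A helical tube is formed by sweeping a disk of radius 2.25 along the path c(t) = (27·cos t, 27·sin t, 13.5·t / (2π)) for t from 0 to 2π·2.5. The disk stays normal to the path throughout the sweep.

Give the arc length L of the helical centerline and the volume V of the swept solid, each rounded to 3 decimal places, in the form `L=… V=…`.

2πR = 2π·27 = 169.646003
per-turn = √(169.646003² + 13.5²) = √(28779.7664 + 182.25) = √28962.0164 = 170.182304
L = 2.5 × 170.182304 = 425.455759
V = π·2.25² × L = 15.904313 × 425.455759 = 6766.581475

L=425.456 V=6766.581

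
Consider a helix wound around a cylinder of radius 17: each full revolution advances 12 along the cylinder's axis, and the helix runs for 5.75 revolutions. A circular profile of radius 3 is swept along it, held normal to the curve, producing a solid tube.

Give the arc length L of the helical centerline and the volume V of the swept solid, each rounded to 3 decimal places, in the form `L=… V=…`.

L=618.045 V=17474.814

2πR = 2π·17 = 106.814150
per-turn = √(106.814150² + 12²) = √(11409.2627 + 144) = √11553.2627 = 107.486105
L = 5.75 × 107.486105 = 618.045102
V = π·3² × L = 28.274334 × 618.045102 = 17474.813557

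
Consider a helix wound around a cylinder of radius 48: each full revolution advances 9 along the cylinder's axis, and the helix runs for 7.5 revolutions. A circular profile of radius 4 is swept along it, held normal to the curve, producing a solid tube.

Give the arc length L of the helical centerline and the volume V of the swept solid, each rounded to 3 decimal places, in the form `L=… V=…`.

2πR = 2π·48 = 301.592895
per-turn = √(301.592895² + 9²) = √(90958.2742 + 81) = √91039.2742 = 301.727152
L = 7.5 × 301.727152 = 2262.953639
V = π·4² × L = 50.265482 × 2262.953639 = 113748.456435

L=2262.954 V=113748.456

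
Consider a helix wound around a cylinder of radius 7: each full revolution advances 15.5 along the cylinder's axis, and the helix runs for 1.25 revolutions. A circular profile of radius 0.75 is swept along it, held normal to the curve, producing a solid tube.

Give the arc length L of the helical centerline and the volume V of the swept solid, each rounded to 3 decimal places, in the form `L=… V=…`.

2πR = 2π·7 = 43.982297
per-turn = √(43.982297² + 15.5²) = √(1934.4425 + 240.25) = √2174.6925 = 46.633598
L = 1.25 × 46.633598 = 58.291998
V = π·0.75² × L = 1.767146 × 58.291998 = 103.010463

L=58.292 V=103.010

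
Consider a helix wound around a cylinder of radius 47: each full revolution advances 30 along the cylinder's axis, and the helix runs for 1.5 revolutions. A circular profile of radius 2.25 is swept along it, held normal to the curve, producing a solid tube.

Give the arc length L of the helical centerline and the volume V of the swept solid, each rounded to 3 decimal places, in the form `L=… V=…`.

L=445.244 V=7081.307

2πR = 2π·47 = 295.309709
per-turn = √(295.309709² + 30²) = √(87207.8245 + 900) = √88107.8245 = 296.829622
L = 1.5 × 296.829622 = 445.244433
V = π·2.25² × L = 15.904313 × 445.244433 = 7081.306738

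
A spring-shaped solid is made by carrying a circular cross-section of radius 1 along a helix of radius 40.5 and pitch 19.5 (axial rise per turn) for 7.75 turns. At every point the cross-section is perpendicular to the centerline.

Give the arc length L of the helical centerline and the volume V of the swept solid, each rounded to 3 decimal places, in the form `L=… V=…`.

L=1977.917 V=6213.809

2πR = 2π·40.5 = 254.469005
per-turn = √(254.469005² + 19.5²) = √(64754.4745 + 380.25) = √65134.7245 = 255.215055
L = 7.75 × 255.215055 = 1977.916679
V = π·1² × L = 3.141593 × 1977.916679 = 6213.808508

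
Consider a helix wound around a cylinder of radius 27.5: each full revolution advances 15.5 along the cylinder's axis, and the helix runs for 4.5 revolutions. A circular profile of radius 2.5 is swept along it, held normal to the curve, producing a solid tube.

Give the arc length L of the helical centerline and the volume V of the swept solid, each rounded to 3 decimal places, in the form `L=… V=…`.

2πR = 2π·27.5 = 172.787596
per-turn = √(172.787596² + 15.5²) = √(29855.5533 + 240.25) = √30095.8033 = 173.481421
L = 4.5 × 173.481421 = 780.666393
V = π·2.5² × L = 19.634954 × 780.666393 = 15328.348781

L=780.666 V=15328.349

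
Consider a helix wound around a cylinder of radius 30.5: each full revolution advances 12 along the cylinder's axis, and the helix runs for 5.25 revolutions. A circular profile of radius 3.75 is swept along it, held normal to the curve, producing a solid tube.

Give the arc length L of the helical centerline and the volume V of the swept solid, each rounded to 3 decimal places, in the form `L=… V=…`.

L=1008.066 V=44534.974

2πR = 2π·30.5 = 191.637152
per-turn = √(191.637152² + 12²) = √(36724.7980 + 144) = √36868.7980 = 192.012494
L = 5.25 × 192.012494 = 1008.065595
V = π·3.75² × L = 44.178647 × 1008.065595 = 44534.973772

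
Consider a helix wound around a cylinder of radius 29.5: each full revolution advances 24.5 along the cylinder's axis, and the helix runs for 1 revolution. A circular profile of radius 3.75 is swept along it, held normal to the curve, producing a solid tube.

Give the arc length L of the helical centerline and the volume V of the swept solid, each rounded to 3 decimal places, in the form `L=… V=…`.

2πR = 2π·29.5 = 185.353967
per-turn = √(185.353967² + 24.5²) = √(34356.0929 + 600.25) = √34956.3429 = 186.966154
L = 1 × 186.966154 = 186.966154
V = π·3.75² × L = 44.178647 × 186.966154 = 8259.911682

L=186.966 V=8259.912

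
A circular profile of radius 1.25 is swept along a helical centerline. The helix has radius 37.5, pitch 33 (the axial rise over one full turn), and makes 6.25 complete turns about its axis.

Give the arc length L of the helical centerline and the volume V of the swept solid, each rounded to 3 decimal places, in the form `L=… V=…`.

2πR = 2π·37.5 = 235.619449
per-turn = √(235.619449² + 33²) = √(55516.5248 + 1089) = √56605.5248 = 237.919156
L = 6.25 × 237.919156 = 1486.994725
V = π·1.25² × L = 4.908739 × 1486.994725 = 7299.268285

L=1486.995 V=7299.268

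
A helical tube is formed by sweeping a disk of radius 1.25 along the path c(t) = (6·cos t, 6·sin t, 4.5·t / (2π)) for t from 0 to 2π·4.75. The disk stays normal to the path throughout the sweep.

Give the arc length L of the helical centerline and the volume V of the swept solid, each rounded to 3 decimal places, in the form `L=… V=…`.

L=180.342 V=885.252

2πR = 2π·6 = 37.699112
per-turn = √(37.699112² + 4.5²) = √(1421.2230 + 20.25) = √1441.4730 = 37.966736
L = 4.75 × 37.966736 = 180.341995
V = π·1.25² × L = 4.908739 × 180.341995 = 885.251700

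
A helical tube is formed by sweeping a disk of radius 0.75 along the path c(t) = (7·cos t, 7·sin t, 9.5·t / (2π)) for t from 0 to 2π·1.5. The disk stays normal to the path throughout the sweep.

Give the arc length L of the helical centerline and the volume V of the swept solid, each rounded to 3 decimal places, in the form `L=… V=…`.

L=67.495 V=119.273

2πR = 2π·7 = 43.982297
per-turn = √(43.982297² + 9.5²) = √(1934.4425 + 90.25) = √2024.6925 = 44.996583
L = 1.5 × 44.996583 = 67.494874
V = π·0.75² × L = 1.767146 × 67.494874 = 119.273288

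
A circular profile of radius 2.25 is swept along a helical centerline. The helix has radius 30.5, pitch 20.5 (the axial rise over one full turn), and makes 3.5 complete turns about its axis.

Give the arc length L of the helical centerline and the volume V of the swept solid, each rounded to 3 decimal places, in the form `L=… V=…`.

L=674.557 V=10728.362

2πR = 2π·30.5 = 191.637152
per-turn = √(191.637152² + 20.5²) = √(36724.7980 + 420.25) = √37145.0480 = 192.730506
L = 3.5 × 192.730506 = 674.556771
V = π·2.25² × L = 15.904313 × 674.556771 = 10728.361898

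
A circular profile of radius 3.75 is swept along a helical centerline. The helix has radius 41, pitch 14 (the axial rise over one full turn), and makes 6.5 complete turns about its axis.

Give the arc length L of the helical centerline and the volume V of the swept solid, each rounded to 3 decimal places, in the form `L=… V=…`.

2πR = 2π·41 = 257.610598
per-turn = √(257.610598² + 14²) = √(66363.2200 + 196) = √66559.2200 = 257.990736
L = 6.5 × 257.990736 = 1676.939786
V = π·3.75² × L = 44.178647 × 1676.939786 = 74084.930313

L=1676.940 V=74084.930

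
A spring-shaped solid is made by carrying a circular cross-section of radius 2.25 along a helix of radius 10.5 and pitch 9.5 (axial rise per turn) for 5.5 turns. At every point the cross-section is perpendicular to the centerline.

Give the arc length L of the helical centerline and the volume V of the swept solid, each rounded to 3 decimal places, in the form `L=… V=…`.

L=366.597 V=5830.467

2πR = 2π·10.5 = 65.973446
per-turn = √(65.973446² + 9.5²) = √(4352.4955 + 90.25) = √4442.7455 = 66.653924
L = 5.5 × 66.653924 = 366.596580
V = π·2.25² × L = 15.904313 × 366.596580 = 5830.466686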